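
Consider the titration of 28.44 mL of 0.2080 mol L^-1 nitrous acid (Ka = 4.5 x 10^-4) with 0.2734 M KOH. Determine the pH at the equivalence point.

8.21

n(HNO2) = 0.2080 x 0.02844 = 0.005916 mol; V(KOH) at equivalence = 0.005916/0.2734 = 0.02164 L.
At equivalence all the acid is converted to NO2-; total volume = 0.02844 + 0.02164 = 0.05008 L, so [NO2-] = 0.005916/0.05008 = 0.1181 M.
Kb = Kw/Ka = 1.0e-14 / 4.5 x 10^-4 = 2.22e-11.
[OH^-] = sqrt(Kb x [NO2-]) = sqrt(2.22e-11 x 0.1181) = 1.62e-6 M.
pOH = 5.79, so pH = 14.00 - 5.79 = 8.21.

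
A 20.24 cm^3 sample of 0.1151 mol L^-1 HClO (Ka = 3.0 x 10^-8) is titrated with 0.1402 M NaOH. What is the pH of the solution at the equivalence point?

10.16

n(HClO) = 0.1151 x 0.02024 = 0.002330 mol; V(NaOH) at equivalence = 0.002330/0.1402 = 0.01662 L.
At equivalence all the acid is converted to ClO-; total volume = 0.02024 + 0.01662 = 0.03686 L, so [ClO-] = 0.002330/0.03686 = 0.06321 M.
Kb = Kw/Ka = 1.0e-14 / 3.0 x 10^-8 = 3.33e-7.
[OH^-] = sqrt(Kb x [ClO-]) = sqrt(3.33e-7 x 0.06321) = 0.000145 M.
pOH = 3.84, so pH = 14.00 - 3.84 = 10.16.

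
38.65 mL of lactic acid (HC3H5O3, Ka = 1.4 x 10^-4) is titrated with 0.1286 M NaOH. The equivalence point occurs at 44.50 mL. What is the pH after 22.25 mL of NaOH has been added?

3.85

22.25 mL is exactly half the equivalence volume (44.50/2), i.e. the half-equivalence point.
There, n(HA) = n(A^-), so pH = pKa = -log(1.4 x 10^-4) = 3.85.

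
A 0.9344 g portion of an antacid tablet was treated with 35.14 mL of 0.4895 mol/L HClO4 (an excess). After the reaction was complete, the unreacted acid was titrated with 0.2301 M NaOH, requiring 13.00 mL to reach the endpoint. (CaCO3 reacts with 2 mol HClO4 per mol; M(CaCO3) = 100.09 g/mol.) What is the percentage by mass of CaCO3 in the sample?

Total n(HClO4) added = 0.4895 x 0.03514 = 0.01720 mol.
n(NaOH) used = 0.2301 x 0.01300 = 0.002991 mol, which equals the excess n(HClO4).
So n(HClO4) consumed by the sample = 0.01720 - 0.002991 = 0.01421 mol.
n(CaCO3) = 0.01421 / 2 = 0.007105 mol.
mass CaCO3 = 0.007105 x 100.09 = 0.7111 g, so %CaCO3 = 0.7111/0.9344 x 100 = 76.1%.

76.1%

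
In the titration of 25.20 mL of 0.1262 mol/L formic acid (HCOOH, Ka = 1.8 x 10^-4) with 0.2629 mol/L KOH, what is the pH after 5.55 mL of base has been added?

Initial n(HCOOH) = 0.1262 x 0.02520 = 0.003180 mol.
n(KOH) added = 0.2629 x 0.005550 = 0.001459 mol, converting that many moles of HCOOH to HCOO-.
Remaining n(HCOOH) = 0.001721 mol; n(HCOO-) = 0.001459 mol.
By Henderson-Hasselbalch, pH = pKa + log([A^-]/[HA]) = 3.74 + log(0.001459/0.001721) = 3.74 + (-0.07) = 3.67.

3.67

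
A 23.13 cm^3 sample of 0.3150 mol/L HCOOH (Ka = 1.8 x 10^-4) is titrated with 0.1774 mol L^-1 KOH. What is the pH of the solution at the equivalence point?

8.40

n(HCOOH) = 0.3150 x 0.02313 = 0.007286 mol; V(KOH) at equivalence = 0.007286/0.1774 = 0.04107 L.
At equivalence all the acid is converted to HCOO-; total volume = 0.02313 + 0.04107 = 0.06420 L, so [HCOO-] = 0.007286/0.06420 = 0.1135 M.
Kb = Kw/Ka = 1.0e-14 / 1.8 x 10^-4 = 5.56e-11.
[OH^-] = sqrt(Kb x [HCOO-]) = sqrt(5.56e-11 x 0.1135) = 2.51e-6 M.
pOH = 5.60, so pH = 14.00 - 5.60 = 8.40.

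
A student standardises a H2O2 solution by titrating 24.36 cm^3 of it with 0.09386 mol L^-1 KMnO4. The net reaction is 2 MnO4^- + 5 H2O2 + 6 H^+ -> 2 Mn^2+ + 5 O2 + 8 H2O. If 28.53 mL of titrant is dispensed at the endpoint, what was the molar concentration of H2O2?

0.275 M

n(KMnO4) = 0.09386 x 0.02853 = 0.002678 mol.
From the balanced equation, 2 mol KMnO4 reacts with 5 mol H2O2, so n(H2O2) = 0.002678 x 5/2 = 0.006695 mol.
[H2O2] = 0.006695 / 0.02436 L = 0.275 M.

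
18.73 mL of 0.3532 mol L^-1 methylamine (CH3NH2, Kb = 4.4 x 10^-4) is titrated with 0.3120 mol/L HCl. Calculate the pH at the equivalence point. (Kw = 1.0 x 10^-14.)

n(CH3NH2) = 0.3532 x 0.01873 = 0.006615 mol; V(HCl) at equivalence = 0.006615/0.3120 = 0.02120 L.
At equivalence the base is fully converted to CH3NH3+; total volume = 0.03993 L, so [CH3NH3+] = 0.006615/0.03993 = 0.1657 M.
Ka(CH3NH3+) = Kw/Kb = 1.0e-14 / 4.4 x 10^-4 = 2.27e-11.
[H^+] = sqrt(Ka x [CH3NH3+]) = sqrt(2.27e-11 x 0.1657) = 1.94e-6 M.
pH = -log(1.94e-6) = 5.71.

5.71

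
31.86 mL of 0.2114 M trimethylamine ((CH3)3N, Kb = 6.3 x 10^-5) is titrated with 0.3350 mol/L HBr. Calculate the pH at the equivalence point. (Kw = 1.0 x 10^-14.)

5.34

n((CH3)3N) = 0.2114 x 0.03186 = 0.006735 mol; V(HBr) at equivalence = 0.006735/0.3350 = 0.02011 L.
At equivalence the base is fully converted to (CH3)3NH+; total volume = 0.05197 L, so [(CH3)3NH+] = 0.006735/0.05197 = 0.1296 M.
Ka((CH3)3NH+) = Kw/Kb = 1.0e-14 / 6.3 x 10^-5 = 1.59e-10.
[H^+] = sqrt(Ka x [(CH3)3NH+]) = sqrt(1.59e-10 x 0.1296) = 4.54e-6 M.
pH = -log(4.54e-6) = 5.34.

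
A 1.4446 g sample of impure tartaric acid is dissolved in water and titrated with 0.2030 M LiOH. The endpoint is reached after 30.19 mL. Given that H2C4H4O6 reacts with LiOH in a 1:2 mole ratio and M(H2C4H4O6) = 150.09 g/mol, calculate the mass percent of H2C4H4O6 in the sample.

31.8%

n(LiOH) = 0.2030 x 0.03019 = 0.006129 mol.
n(H2C4H4O6) = 0.006129 / 2 = 0.003064 mol.
mass of H2C4H4O6 = 0.003064 x 150.09 = 0.4599 g.
% purity = 0.4599 / 1.4446 x 100 = 31.8%.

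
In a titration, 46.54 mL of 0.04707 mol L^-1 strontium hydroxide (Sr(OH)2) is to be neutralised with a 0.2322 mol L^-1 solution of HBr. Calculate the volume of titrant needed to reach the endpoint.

18.9 mL

n(Sr(OH)2) = 0.04707 mol/L x 0.04654 L = 0.002191 mol.
The neutralisation is 1 Sr(OH)2 : 2 HBr, so n(HBr) = 0.002191 x 2/1 = 0.004381 mol.
V(HBr) = 0.004381 / 0.2322 = 0.01887 L = 18.9 mL.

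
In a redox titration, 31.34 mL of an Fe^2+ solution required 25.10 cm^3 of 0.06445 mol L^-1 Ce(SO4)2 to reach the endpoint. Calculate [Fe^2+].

n(Ce(SO4)2) = 0.06445 x 0.02510 = 0.001618 mol.
From the balanced equation, 1 mol Ce(SO4)2 reacts with 1 mol Fe^2+, so n(Fe^2+) = 0.001618 x 1/1 = 0.001618 mol.
[Fe^2+] = 0.001618 / 0.03134 L = 0.0516 M.

0.0516 M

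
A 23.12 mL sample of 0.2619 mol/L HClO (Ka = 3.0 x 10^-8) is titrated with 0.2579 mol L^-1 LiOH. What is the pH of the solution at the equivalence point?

n(HClO) = 0.2619 x 0.02312 = 0.006055 mol; V(LiOH) at equivalence = 0.006055/0.2579 = 0.02348 L.
At equivalence all the acid is converted to ClO-; total volume = 0.02312 + 0.02348 = 0.04660 L, so [ClO-] = 0.006055/0.04660 = 0.1299 M.
Kb = Kw/Ka = 1.0e-14 / 3.0 x 10^-8 = 3.33e-7.
[OH^-] = sqrt(Kb x [ClO-]) = sqrt(3.33e-7 x 0.1299) = 0.000208 M.
pOH = 3.68, so pH = 14.00 - 3.68 = 10.32.

10.32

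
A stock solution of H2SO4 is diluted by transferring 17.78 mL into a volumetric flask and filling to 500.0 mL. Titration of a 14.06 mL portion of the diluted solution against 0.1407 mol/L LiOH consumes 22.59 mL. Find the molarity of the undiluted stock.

n(LiOH) = 0.1407 x 0.02259 = 0.003178 mol.
n(H2SO4) in the aliquot = 0.003178 x 1/2 = 0.001589 mol.
[diluted H2SO4] = 0.001589 / 0.01406 = 0.1130 M.
Dilution factor = 500.0/17.78 = 28.12, so [stock] = 0.1130 x 28.12 = 3.18 M.

3.18 M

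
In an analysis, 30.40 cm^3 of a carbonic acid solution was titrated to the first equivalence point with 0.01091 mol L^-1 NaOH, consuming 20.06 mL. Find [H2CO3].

n(NaOH) = 0.01091 x 0.02006 = 0.0002189 mol.
At the first equivalence point, 1 mol OH^- react per mol H2CO3, so n(H2CO3) = 0.0002189 / 1 = 0.0002189 mol.
[H2CO3] = 0.0002189 / 0.03040 L = 0.00720 M.

0.00720 M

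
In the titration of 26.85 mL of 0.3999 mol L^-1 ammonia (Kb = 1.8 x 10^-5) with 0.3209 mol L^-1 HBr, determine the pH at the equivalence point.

5.00

n(NH3) = 0.3999 x 0.02685 = 0.01074 mol; V(HBr) at equivalence = 0.01074/0.3209 = 0.03346 L.
At equivalence the base is fully converted to NH4+; total volume = 0.06031 L, so [NH4+] = 0.01074/0.06031 = 0.1780 M.
Ka(NH4+) = Kw/Kb = 1.0e-14 / 1.8 x 10^-5 = 5.56e-10.
[H^+] = sqrt(Ka x [NH4+]) = sqrt(5.56e-10 x 0.1780) = 9.95e-6 M.
pH = -log(9.95e-6) = 5.00.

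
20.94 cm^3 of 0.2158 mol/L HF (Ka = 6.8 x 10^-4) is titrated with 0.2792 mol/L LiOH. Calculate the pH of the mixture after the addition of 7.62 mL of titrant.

3.12

Initial n(HF) = 0.2158 x 0.02094 = 0.004519 mol.
n(LiOH) added = 0.2792 x 0.007620 = 0.002128 mol, converting that many moles of HF to F-.
Remaining n(HF) = 0.002391 mol; n(F-) = 0.002128 mol.
By Henderson-Hasselbalch, pH = pKa + log([A^-]/[HA]) = 3.17 + log(0.002128/0.002391) = 3.17 + (-0.05) = 3.12.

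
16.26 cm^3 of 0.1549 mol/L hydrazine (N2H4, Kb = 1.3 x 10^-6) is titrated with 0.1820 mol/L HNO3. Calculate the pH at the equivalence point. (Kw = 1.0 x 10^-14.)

n(N2H4) = 0.1549 x 0.01626 = 0.002519 mol; V(HNO3) at equivalence = 0.002519/0.1820 = 0.01384 L.
At equivalence the base is fully converted to N2H5+; total volume = 0.03010 L, so [N2H5+] = 0.002519/0.03010 = 0.08368 M.
Ka(N2H5+) = Kw/Kb = 1.0e-14 / 1.3 x 10^-6 = 7.69e-9.
[H^+] = sqrt(Ka x [N2H5+]) = sqrt(7.69e-9 x 0.08368) = 2.54e-5 M.
pH = -log(2.54e-5) = 4.60.

4.60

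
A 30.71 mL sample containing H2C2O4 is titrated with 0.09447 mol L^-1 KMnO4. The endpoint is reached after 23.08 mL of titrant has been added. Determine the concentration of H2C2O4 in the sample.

0.177 M

n(KMnO4) = 0.09447 x 0.02308 = 0.002180 mol.
From the balanced equation, 2 mol KMnO4 reacts with 5 mol H2C2O4, so n(H2C2O4) = 0.002180 x 5/2 = 0.005451 mol.
[H2C2O4] = 0.005451 / 0.03071 L = 0.177 M.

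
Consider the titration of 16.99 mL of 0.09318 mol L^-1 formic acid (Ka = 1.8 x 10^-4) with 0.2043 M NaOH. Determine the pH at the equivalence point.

8.28

n(HCOOH) = 0.09318 x 0.01699 = 0.001583 mol; V(NaOH) at equivalence = 0.001583/0.2043 = 0.007749 L.
At equivalence all the acid is converted to HCOO-; total volume = 0.01699 + 0.007749 = 0.02474 L, so [HCOO-] = 0.001583/0.02474 = 0.06399 M.
Kb = Kw/Ka = 1.0e-14 / 1.8 x 10^-4 = 5.56e-11.
[OH^-] = sqrt(Kb x [HCOO-]) = sqrt(5.56e-11 x 0.06399) = 1.89e-6 M.
pOH = 5.72, so pH = 14.00 - 5.72 = 8.28.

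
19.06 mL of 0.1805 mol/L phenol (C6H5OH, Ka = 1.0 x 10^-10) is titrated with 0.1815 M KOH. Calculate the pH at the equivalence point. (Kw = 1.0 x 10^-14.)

11.48

n(C6H5OH) = 0.1805 x 0.01906 = 0.003440 mol; V(KOH) at equivalence = 0.003440/0.1815 = 0.01895 L.
At equivalence all the acid is converted to C6H5O-; total volume = 0.01906 + 0.01895 = 0.03801 L, so [C6H5O-] = 0.003440/0.03801 = 0.09050 M.
Kb = Kw/Ka = 1.0e-14 / 1.0 x 10^-10 = 0.000100.
[OH^-] = sqrt(Kb x [C6H5O-]) = sqrt(0.000100 x 0.09050) = 0.00301 M.
pOH = 2.52, so pH = 14.00 - 2.52 = 11.48.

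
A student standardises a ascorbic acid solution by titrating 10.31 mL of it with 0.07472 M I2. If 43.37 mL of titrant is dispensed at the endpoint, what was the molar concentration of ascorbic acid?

n(I2) = 0.07472 x 0.04337 = 0.003241 mol.
From the balanced equation, 1 mol I2 reacts with 1 mol ascorbic acid, so n(ascorbic acid) = 0.003241 x 1/1 = 0.003241 mol.
[ascorbic acid] = 0.003241 / 0.01031 L = 0.314 M.

0.314 M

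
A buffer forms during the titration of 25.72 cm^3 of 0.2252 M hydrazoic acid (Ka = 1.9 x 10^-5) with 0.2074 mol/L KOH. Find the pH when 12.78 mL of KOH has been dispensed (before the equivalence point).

4.65

Initial n(HN3) = 0.2252 x 0.02572 = 0.005792 mol.
n(KOH) added = 0.2074 x 0.01278 = 0.002651 mol, converting that many moles of HN3 to N3-.
Remaining n(HN3) = 0.003142 mol; n(N3-) = 0.002651 mol.
By Henderson-Hasselbalch, pH = pKa + log([A^-]/[HA]) = 4.72 + log(0.002651/0.003142) = 4.72 + (-0.07) = 4.65.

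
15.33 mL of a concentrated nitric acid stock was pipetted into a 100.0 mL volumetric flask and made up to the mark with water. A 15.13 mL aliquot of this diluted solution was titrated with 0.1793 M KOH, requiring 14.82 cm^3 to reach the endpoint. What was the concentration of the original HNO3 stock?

1.15 M

n(KOH) = 0.1793 x 0.01482 = 0.002657 mol.
n(HNO3) in the aliquot = 0.002657 mol.
[diluted HNO3] = 0.002657 / 0.01513 = 0.1756 M.
Dilution factor = 100.0/15.33 = 6.523, so [stock] = 0.1756 x 6.523 = 1.15 M.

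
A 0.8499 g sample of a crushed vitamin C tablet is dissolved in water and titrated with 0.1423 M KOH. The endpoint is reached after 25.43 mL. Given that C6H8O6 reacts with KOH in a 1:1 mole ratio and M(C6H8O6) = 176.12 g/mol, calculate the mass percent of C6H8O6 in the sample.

75.0%

n(KOH) = 0.1423 x 0.02543 = 0.003619 mol.
n(C6H8O6) = 0.003619 / 1 = 0.003619 mol.
mass of C6H8O6 = 0.003619 x 176.12 = 0.6373 g.
% purity = 0.6373 / 0.8499 x 100 = 75.0%.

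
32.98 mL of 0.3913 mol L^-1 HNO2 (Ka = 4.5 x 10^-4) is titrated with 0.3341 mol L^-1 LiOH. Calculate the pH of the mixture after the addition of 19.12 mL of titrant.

Initial n(HNO2) = 0.3913 x 0.03298 = 0.01291 mol.
n(LiOH) added = 0.3341 x 0.01912 = 0.006388 mol, converting that many moles of HNO2 to NO2-.
Remaining n(HNO2) = 0.006517 mol; n(NO2-) = 0.006388 mol.
By Henderson-Hasselbalch, pH = pKa + log([A^-]/[HA]) = 3.35 + log(0.006388/0.006517) = 3.35 + (-0.01) = 3.34.

3.34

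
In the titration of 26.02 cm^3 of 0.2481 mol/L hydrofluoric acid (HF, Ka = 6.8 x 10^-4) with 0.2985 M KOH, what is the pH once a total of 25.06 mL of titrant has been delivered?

12.30

n(acid) = 0.2481 x 0.02602 = 0.006456 mol; n(KOH) added = 0.2985 x 0.02506 = 0.007480 mol.
Base is in excess by 0.007480 - 0.006456 = 0.001025 mol in a total volume of 0.05108 L.
[OH^-] = 0.001025/0.05108 = 0.02006 M, so pOH = 1.70 and pH = 14.00 - 1.70 = 12.30.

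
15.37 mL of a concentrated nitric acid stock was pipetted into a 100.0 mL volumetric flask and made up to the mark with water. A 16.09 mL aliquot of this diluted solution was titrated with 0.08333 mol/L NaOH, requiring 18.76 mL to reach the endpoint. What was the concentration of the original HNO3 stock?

0.632 M

n(NaOH) = 0.08333 x 0.01876 = 0.001563 mol.
n(HNO3) in the aliquot = 0.001563 mol.
[diluted HNO3] = 0.001563 / 0.01609 = 0.09716 M.
Dilution factor = 100.0/15.37 = 6.506, so [stock] = 0.09716 x 6.506 = 0.632 M.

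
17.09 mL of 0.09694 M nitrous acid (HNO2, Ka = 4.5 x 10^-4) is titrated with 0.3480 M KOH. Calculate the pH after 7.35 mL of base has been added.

12.57

n(acid) = 0.09694 x 0.01709 = 0.001657 mol; n(KOH) added = 0.3480 x 0.007350 = 0.002558 mol.
Base is in excess by 0.002558 - 0.001657 = 0.0009011 mol in a total volume of 0.02444 L.
[OH^-] = 0.0009011/0.02444 = 0.03687 M, so pOH = 1.43 and pH = 14.00 - 1.43 = 12.57.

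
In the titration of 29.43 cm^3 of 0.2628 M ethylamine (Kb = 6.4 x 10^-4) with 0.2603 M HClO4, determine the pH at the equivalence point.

n(C2H5NH2) = 0.2628 x 0.02943 = 0.007734 mol; V(HClO4) at equivalence = 0.007734/0.2603 = 0.02971 L.
At equivalence the base is fully converted to C2H5NH3+; total volume = 0.05914 L, so [C2H5NH3+] = 0.007734/0.05914 = 0.1308 M.
Ka(C2H5NH3+) = Kw/Kb = 1.0e-14 / 6.4 x 10^-4 = 1.56e-11.
[H^+] = sqrt(Ka x [C2H5NH3+]) = sqrt(1.56e-11 x 0.1308) = 1.43e-6 M.
pH = -log(1.43e-6) = 5.84.

5.84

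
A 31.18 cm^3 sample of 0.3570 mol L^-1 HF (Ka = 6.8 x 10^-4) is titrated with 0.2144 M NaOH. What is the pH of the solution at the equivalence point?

8.15

n(HF) = 0.3570 x 0.03118 = 0.01113 mol; V(NaOH) at equivalence = 0.01113/0.2144 = 0.05192 L.
At equivalence all the acid is converted to F-; total volume = 0.03118 + 0.05192 = 0.08310 L, so [F-] = 0.01113/0.08310 = 0.1340 M.
Kb = Kw/Ka = 1.0e-14 / 6.8 x 10^-4 = 1.47e-11.
[OH^-] = sqrt(Kb x [F-]) = sqrt(1.47e-11 x 0.1340) = 1.40e-6 M.
pOH = 5.85, so pH = 14.00 - 5.85 = 8.15.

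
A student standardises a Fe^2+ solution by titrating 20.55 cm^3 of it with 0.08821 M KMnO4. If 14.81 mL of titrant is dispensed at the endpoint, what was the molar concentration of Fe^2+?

n(KMnO4) = 0.08821 x 0.01481 = 0.001306 mol.
From the balanced equation, 1 mol KMnO4 reacts with 5 mol Fe^2+, so n(Fe^2+) = 0.001306 x 5/1 = 0.006532 mol.
[Fe^2+] = 0.006532 / 0.02055 L = 0.318 M.

0.318 M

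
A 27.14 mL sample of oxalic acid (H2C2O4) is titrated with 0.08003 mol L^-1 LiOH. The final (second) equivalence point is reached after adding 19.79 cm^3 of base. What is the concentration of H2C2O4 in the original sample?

0.0292 M

n(LiOH) = 0.08003 x 0.01979 = 0.001584 mol.
At the final (second) equivalence point, 2 mol OH^- react per mol H2C2O4, so n(H2C2O4) = 0.001584 / 2 = 0.0007919 mol.
[H2C2O4] = 0.0007919 / 0.02714 L = 0.0292 M.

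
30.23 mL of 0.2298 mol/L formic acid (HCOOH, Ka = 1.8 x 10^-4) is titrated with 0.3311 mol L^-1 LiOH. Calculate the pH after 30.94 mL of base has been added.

n(acid) = 0.2298 x 0.03023 = 0.006947 mol; n(LiOH) added = 0.3311 x 0.03094 = 0.01024 mol.
Base is in excess by 0.01024 - 0.006947 = 0.003297 mol in a total volume of 0.06117 L.
[OH^-] = 0.003297/0.06117 = 0.05391 M, so pOH = 1.27 and pH = 14.00 - 1.27 = 12.73.

12.73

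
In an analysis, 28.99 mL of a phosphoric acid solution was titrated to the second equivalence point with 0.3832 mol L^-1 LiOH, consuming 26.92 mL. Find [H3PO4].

0.178 M

n(LiOH) = 0.3832 x 0.02692 = 0.01032 mol.
At the second equivalence point, 2 mol OH^- react per mol H3PO4, so n(H3PO4) = 0.01032 / 2 = 0.005158 mol.
[H3PO4] = 0.005158 / 0.02899 L = 0.178 M.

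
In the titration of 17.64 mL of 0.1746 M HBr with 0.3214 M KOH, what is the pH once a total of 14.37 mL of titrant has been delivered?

12.68

n(acid) = 0.1746 x 0.01764 = 0.003080 mol; n(KOH) added = 0.3214 x 0.01437 = 0.004619 mol.
Base is in excess by 0.004619 - 0.003080 = 0.001539 mol in a total volume of 0.03201 L.
[OH^-] = 0.001539/0.03201 = 0.04807 M, so pOH = 1.32 and pH = 14.00 - 1.32 = 12.68.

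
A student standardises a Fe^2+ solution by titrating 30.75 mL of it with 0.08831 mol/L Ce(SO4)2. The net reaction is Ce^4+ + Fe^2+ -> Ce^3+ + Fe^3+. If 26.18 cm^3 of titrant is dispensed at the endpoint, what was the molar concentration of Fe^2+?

n(Ce(SO4)2) = 0.08831 x 0.02618 = 0.002312 mol.
From the balanced equation, 1 mol Ce(SO4)2 reacts with 1 mol Fe^2+, so n(Fe^2+) = 0.002312 x 1/1 = 0.002312 mol.
[Fe^2+] = 0.002312 / 0.03075 L = 0.0752 M.

0.0752 M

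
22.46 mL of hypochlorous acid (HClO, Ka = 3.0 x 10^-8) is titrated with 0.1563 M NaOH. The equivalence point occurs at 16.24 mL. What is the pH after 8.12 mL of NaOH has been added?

8.12 mL is exactly half the equivalence volume (16.24/2), i.e. the half-equivalence point.
There, n(HA) = n(A^-), so pH = pKa = -log(3.0 x 10^-8) = 7.52.

7.52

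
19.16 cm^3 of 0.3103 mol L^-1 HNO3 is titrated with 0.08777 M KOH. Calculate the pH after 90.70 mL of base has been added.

12.26

n(acid) = 0.3103 x 0.01916 = 0.005945 mol; n(KOH) added = 0.08777 x 0.09070 = 0.007961 mol.
Base is in excess by 0.007961 - 0.005945 = 0.002015 mol in a total volume of 0.1099 L.
[OH^-] = 0.002015/0.1099 = 0.01835 M, so pOH = 1.74 and pH = 14.00 - 1.74 = 12.26.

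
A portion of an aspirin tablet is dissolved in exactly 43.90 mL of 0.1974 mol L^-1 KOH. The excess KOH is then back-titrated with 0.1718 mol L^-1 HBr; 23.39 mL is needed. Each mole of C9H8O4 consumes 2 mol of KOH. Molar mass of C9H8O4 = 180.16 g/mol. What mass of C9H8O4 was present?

Total n(KOH) added = 0.1974 x 0.04390 = 0.008666 mol.
n(HBr) used = 0.1718 x 0.02339 = 0.004018 mol, which equals the excess n(KOH).
So n(KOH) consumed by the sample = 0.008666 - 0.004018 = 0.004647 mol.
n(C9H8O4) = 0.004647 / 2 = 0.002324 mol.
mass = 0.002324 mol x 180.16 g/mol = 0.419 g.

0.419 g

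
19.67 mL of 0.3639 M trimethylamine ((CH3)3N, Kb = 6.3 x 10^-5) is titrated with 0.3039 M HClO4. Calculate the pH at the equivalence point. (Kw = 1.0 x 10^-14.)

5.29

n((CH3)3N) = 0.3639 x 0.01967 = 0.007158 mol; V(HClO4) at equivalence = 0.007158/0.3039 = 0.02355 L.
At equivalence the base is fully converted to (CH3)3NH+; total volume = 0.04322 L, so [(CH3)3NH+] = 0.007158/0.04322 = 0.1656 M.
Ka((CH3)3NH+) = Kw/Kb = 1.0e-14 / 6.3 x 10^-5 = 1.59e-10.
[H^+] = sqrt(Ka x [(CH3)3NH+]) = sqrt(1.59e-10 x 0.1656) = 5.13e-6 M.
pH = -log(5.13e-6) = 5.29.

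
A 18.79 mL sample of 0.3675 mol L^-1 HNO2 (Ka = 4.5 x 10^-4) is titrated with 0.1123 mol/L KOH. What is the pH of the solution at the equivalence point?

8.14

n(HNO2) = 0.3675 x 0.01879 = 0.006905 mol; V(KOH) at equivalence = 0.006905/0.1123 = 0.06149 L.
At equivalence all the acid is converted to NO2-; total volume = 0.01879 + 0.06149 = 0.08028 L, so [NO2-] = 0.006905/0.08028 = 0.08602 M.
Kb = Kw/Ka = 1.0e-14 / 4.5 x 10^-4 = 2.22e-11.
[OH^-] = sqrt(Kb x [NO2-]) = sqrt(2.22e-11 x 0.08602) = 1.38e-6 M.
pOH = 5.86, so pH = 14.00 - 5.86 = 8.14.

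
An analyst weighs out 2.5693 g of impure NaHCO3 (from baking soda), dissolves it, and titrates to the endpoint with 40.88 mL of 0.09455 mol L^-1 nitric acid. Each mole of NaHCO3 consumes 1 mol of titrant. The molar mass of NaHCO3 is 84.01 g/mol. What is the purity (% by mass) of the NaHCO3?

n(HNO3) = 0.09455 x 0.04088 = 0.003865 mol.
n(NaHCO3) = 0.003865 / 1 = 0.003865 mol.
mass of NaHCO3 = 0.003865 x 84.01 = 0.3247 g.
% purity = 0.3247 / 2.5693 x 100 = 12.6%.

12.6%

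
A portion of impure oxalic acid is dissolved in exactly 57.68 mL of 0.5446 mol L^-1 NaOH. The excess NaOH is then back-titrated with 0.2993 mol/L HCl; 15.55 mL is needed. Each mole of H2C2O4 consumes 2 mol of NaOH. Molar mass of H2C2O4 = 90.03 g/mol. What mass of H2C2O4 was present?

1.20 g

Total n(NaOH) added = 0.5446 x 0.05768 = 0.03141 mol.
n(HCl) used = 0.2993 x 0.01555 = 0.004654 mol, which equals the excess n(NaOH).
So n(NaOH) consumed by the sample = 0.03141 - 0.004654 = 0.02676 mol.
n(H2C2O4) = 0.02676 / 2 = 0.01338 mol.
mass = 0.01338 mol x 90.03 g/mol = 1.20 g.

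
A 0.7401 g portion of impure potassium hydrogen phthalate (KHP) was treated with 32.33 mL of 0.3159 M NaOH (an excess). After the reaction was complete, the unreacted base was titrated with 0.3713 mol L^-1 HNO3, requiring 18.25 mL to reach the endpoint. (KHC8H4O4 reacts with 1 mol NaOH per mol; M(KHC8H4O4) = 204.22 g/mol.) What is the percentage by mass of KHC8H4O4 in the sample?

94.8%

Total n(NaOH) added = 0.3159 x 0.03233 = 0.01021 mol.
n(HNO3) used = 0.3713 x 0.01825 = 0.006776 mol, which equals the excess n(NaOH).
So n(NaOH) consumed by the sample = 0.01021 - 0.006776 = 0.003437 mol.
n(KHC8H4O4) = 0.003437 / 1 = 0.003437 mol.
mass KHC8H4O4 = 0.003437 x 204.22 = 0.7019 g, so %KHC8H4O4 = 0.7019/0.7401 x 100 = 94.8%.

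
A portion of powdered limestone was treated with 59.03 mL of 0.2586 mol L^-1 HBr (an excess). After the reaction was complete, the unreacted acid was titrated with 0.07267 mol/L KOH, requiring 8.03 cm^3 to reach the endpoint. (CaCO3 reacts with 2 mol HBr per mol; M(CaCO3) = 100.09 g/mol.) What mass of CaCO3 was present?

Total n(HBr) added = 0.2586 x 0.05903 = 0.01527 mol.
n(KOH) used = 0.07267 x 0.008030 = 0.0005835 mol, which equals the excess n(HBr).
So n(HBr) consumed by the sample = 0.01527 - 0.0005835 = 0.01468 mol.
n(CaCO3) = 0.01468 / 2 = 0.007341 mol.
mass = 0.007341 mol x 100.09 g/mol = 0.735 g.

0.735 g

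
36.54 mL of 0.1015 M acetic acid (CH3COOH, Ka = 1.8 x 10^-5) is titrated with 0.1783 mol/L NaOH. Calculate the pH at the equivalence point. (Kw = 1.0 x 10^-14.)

8.78

n(CH3COOH) = 0.1015 x 0.03654 = 0.003709 mol; V(NaOH) at equivalence = 0.003709/0.1783 = 0.02080 L.
At equivalence all the acid is converted to CH3COO-; total volume = 0.03654 + 0.02080 = 0.05734 L, so [CH3COO-] = 0.003709/0.05734 = 0.06468 M.
Kb = Kw/Ka = 1.0e-14 / 1.8 x 10^-5 = 5.56e-10.
[OH^-] = sqrt(Kb x [CH3COO-]) = sqrt(5.56e-10 x 0.06468) = 5.99e-6 M.
pOH = 5.22, so pH = 14.00 - 5.22 = 8.78.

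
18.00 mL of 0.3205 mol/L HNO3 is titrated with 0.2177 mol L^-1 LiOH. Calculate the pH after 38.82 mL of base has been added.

n(acid) = 0.3205 x 0.01800 = 0.005769 mol; n(LiOH) added = 0.2177 x 0.03882 = 0.008451 mol.
Base is in excess by 0.008451 - 0.005769 = 0.002682 mol in a total volume of 0.05682 L.
[OH^-] = 0.002682/0.05682 = 0.04720 M, so pOH = 1.33 and pH = 14.00 - 1.33 = 12.67.

12.67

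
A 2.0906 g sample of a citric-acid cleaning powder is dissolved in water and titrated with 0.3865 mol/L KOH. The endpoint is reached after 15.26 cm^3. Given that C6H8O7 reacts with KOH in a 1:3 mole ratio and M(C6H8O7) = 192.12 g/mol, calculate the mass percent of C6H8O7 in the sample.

18.1%

n(KOH) = 0.3865 x 0.01526 = 0.005898 mol.
n(C6H8O7) = 0.005898 / 3 = 0.001966 mol.
mass of C6H8O7 = 0.001966 x 192.12 = 0.3777 g.
% purity = 0.3777 / 2.0906 x 100 = 18.1%.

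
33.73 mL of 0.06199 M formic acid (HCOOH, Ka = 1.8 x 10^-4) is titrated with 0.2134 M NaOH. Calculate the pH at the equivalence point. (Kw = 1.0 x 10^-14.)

8.21

n(HCOOH) = 0.06199 x 0.03373 = 0.002091 mol; V(NaOH) at equivalence = 0.002091/0.2134 = 0.009798 L.
At equivalence all the acid is converted to HCOO-; total volume = 0.03373 + 0.009798 = 0.04353 L, so [HCOO-] = 0.002091/0.04353 = 0.04804 M.
Kb = Kw/Ka = 1.0e-14 / 1.8 x 10^-4 = 5.56e-11.
[OH^-] = sqrt(Kb x [HCOO-]) = sqrt(5.56e-11 x 0.04804) = 1.63e-6 M.
pOH = 5.79, so pH = 14.00 - 5.79 = 8.21.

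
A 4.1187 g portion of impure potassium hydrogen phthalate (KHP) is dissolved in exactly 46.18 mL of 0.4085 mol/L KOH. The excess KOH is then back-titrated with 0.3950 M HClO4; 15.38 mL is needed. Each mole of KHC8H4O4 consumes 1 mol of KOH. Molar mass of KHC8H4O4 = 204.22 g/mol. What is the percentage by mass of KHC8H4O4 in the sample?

Total n(KOH) added = 0.4085 x 0.04618 = 0.01886 mol.
n(HClO4) used = 0.3950 x 0.01538 = 0.006075 mol, which equals the excess n(KOH).
So n(KOH) consumed by the sample = 0.01886 - 0.006075 = 0.01279 mol.
n(KHC8H4O4) = 0.01279 / 1 = 0.01279 mol.
mass KHC8H4O4 = 0.01279 x 204.22 = 2.612 g, so %KHC8H4O4 = 2.612/4.1187 x 100 = 63.4%.

63.4%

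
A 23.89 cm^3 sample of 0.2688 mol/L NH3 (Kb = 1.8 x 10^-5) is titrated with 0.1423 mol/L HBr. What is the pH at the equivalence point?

n(NH3) = 0.2688 x 0.02389 = 0.006422 mol; V(HBr) at equivalence = 0.006422/0.1423 = 0.04513 L.
At equivalence the base is fully converted to NH4+; total volume = 0.06902 L, so [NH4+] = 0.006422/0.06902 = 0.09304 M.
Ka(NH4+) = Kw/Kb = 1.0e-14 / 1.8 x 10^-5 = 5.56e-10.
[H^+] = sqrt(Ka x [NH4+]) = sqrt(5.56e-10 x 0.09304) = 7.19e-6 M.
pH = -log(7.19e-6) = 5.14.

5.14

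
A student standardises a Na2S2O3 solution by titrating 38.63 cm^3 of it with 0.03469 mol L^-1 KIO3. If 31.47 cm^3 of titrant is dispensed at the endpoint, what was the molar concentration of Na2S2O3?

n(KIO3) = 0.03469 x 0.03147 = 0.001092 mol.
From the balanced equation, 1 mol KIO3 reacts with 6 mol Na2S2O3, so n(Na2S2O3) = 0.001092 x 6/1 = 0.006550 mol.
[Na2S2O3] = 0.006550 / 0.03863 L = 0.170 M.

0.170 M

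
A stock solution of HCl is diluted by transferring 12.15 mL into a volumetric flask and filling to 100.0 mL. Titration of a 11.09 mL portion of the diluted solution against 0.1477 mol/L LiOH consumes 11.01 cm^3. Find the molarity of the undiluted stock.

n(LiOH) = 0.1477 x 0.01101 = 0.001626 mol.
n(HCl) in the aliquot = 0.001626 mol.
[diluted HCl] = 0.001626 / 0.01109 = 0.1466 M.
Dilution factor = 100.0/12.15 = 8.230, so [stock] = 0.1466 x 8.230 = 1.21 M.

1.21 M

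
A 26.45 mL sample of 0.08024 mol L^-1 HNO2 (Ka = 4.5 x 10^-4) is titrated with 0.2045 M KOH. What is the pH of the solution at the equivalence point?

8.05

n(HNO2) = 0.08024 x 0.02645 = 0.002122 mol; V(KOH) at equivalence = 0.002122/0.2045 = 0.01038 L.
At equivalence all the acid is converted to NO2-; total volume = 0.02645 + 0.01038 = 0.03683 L, so [NO2-] = 0.002122/0.03683 = 0.05763 M.
Kb = Kw/Ka = 1.0e-14 / 4.5 x 10^-4 = 2.22e-11.
[OH^-] = sqrt(Kb x [NO2-]) = sqrt(2.22e-11 x 0.05763) = 1.13e-6 M.
pOH = 5.95, so pH = 14.00 - 5.95 = 8.05.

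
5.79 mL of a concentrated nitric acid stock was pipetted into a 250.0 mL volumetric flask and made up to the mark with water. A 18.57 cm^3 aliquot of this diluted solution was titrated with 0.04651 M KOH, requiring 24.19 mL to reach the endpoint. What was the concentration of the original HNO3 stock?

n(KOH) = 0.04651 x 0.02419 = 0.001125 mol.
n(HNO3) in the aliquot = 0.001125 mol.
[diluted HNO3] = 0.001125 / 0.01857 = 0.06059 M.
Dilution factor = 250.0/5.790 = 43.18, so [stock] = 0.06059 x 43.18 = 2.62 M.

2.62 M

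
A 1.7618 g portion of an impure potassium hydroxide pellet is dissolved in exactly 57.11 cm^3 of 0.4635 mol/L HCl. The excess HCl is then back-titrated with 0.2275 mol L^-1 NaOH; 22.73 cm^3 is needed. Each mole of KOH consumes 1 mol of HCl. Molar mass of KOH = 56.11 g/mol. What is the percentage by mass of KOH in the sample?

Total n(HCl) added = 0.4635 x 0.05711 = 0.02647 mol.
n(NaOH) used = 0.2275 x 0.02273 = 0.005171 mol, which equals the excess n(HCl).
So n(HCl) consumed by the sample = 0.02647 - 0.005171 = 0.02130 mol.
n(KOH) = 0.02130 / 1 = 0.02130 mol.
mass KOH = 0.02130 x 56.11 = 1.195 g, so %KOH = 1.195/1.7618 x 100 = 67.8%.

67.8%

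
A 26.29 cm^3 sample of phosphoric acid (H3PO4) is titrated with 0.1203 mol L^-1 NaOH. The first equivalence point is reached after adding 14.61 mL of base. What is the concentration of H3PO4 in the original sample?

n(NaOH) = 0.1203 x 0.01461 = 0.001758 mol.
At the first equivalence point, 1 mol OH^- react per mol H3PO4, so n(H3PO4) = 0.001758 / 1 = 0.001758 mol.
[H3PO4] = 0.001758 / 0.02629 L = 0.0669 M.

0.0669 M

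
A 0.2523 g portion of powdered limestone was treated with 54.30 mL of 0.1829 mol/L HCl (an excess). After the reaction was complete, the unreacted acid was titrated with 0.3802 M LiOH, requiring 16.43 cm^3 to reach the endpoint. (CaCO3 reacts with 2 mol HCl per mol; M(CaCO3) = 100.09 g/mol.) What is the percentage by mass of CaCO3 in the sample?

73.1%

Total n(HCl) added = 0.1829 x 0.05430 = 0.009931 mol.
n(LiOH) used = 0.3802 x 0.01643 = 0.006247 mol, which equals the excess n(HCl).
So n(HCl) consumed by the sample = 0.009931 - 0.006247 = 0.003685 mol.
n(CaCO3) = 0.003685 / 2 = 0.001842 mol.
mass CaCO3 = 0.001842 x 100.09 = 0.1844 g, so %CaCO3 = 0.1844/0.2523 x 100 = 73.1%.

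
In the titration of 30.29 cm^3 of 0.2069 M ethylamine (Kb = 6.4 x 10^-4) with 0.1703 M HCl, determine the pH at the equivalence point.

5.92

n(C2H5NH2) = 0.2069 x 0.03029 = 0.006267 mol; V(HCl) at equivalence = 0.006267/0.1703 = 0.03680 L.
At equivalence the base is fully converted to C2H5NH3+; total volume = 0.06709 L, so [C2H5NH3+] = 0.006267/0.06709 = 0.09341 M.
Ka(C2H5NH3+) = Kw/Kb = 1.0e-14 / 6.4 x 10^-4 = 1.56e-11.
[H^+] = sqrt(Ka x [C2H5NH3+]) = sqrt(1.56e-11 x 0.09341) = 1.21e-6 M.
pH = -log(1.21e-6) = 5.92.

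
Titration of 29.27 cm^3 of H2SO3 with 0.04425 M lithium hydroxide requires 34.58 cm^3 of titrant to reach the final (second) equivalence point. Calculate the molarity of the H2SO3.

n(LiOH) = 0.04425 x 0.03458 = 0.001530 mol.
At the final (second) equivalence point, 2 mol OH^- react per mol H2SO3, so n(H2SO3) = 0.001530 / 2 = 0.0007651 mol.
[H2SO3] = 0.0007651 / 0.02927 L = 0.0261 M.

0.0261 M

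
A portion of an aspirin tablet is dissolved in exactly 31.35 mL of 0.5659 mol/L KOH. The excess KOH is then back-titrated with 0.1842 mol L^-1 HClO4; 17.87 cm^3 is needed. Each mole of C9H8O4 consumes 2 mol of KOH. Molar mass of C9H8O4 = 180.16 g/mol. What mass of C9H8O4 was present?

1.30 g

Total n(KOH) added = 0.5659 x 0.03135 = 0.01774 mol.
n(HClO4) used = 0.1842 x 0.01787 = 0.003292 mol, which equals the excess n(KOH).
So n(KOH) consumed by the sample = 0.01774 - 0.003292 = 0.01445 mol.
n(C9H8O4) = 0.01445 / 2 = 0.007225 mol.
mass = 0.007225 mol x 180.16 g/mol = 1.30 g.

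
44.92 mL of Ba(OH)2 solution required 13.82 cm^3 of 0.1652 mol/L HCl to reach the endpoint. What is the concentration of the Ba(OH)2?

0.0254 M

n(HCl) delivered = 0.1652 x 0.01382 = 0.002283 mol.
The reaction is 1 Ba(OH)2 + 2 HCl, so n(Ba(OH)2) = 0.002283 x 1/2 = 0.001142 mol.
[Ba(OH)2] = 0.001142 mol / 0.04492 L = 0.0254 M.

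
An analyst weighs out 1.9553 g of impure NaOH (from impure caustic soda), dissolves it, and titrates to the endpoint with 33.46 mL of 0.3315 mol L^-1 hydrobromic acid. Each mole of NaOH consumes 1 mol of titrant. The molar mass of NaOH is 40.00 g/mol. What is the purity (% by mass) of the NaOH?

n(HBr) = 0.3315 x 0.03346 = 0.01109 mol.
n(NaOH) = 0.01109 / 1 = 0.01109 mol.
mass of NaOH = 0.01109 x 40.00 = 0.4437 g.
% purity = 0.4437 / 1.9553 x 100 = 22.7%.

22.7%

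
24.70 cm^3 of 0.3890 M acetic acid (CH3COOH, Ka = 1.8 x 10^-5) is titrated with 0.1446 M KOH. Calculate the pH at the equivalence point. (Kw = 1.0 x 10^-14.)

8.88

n(CH3COOH) = 0.3890 x 0.02470 = 0.009608 mol; V(KOH) at equivalence = 0.009608/0.1446 = 0.06645 L.
At equivalence all the acid is converted to CH3COO-; total volume = 0.02470 + 0.06645 = 0.09115 L, so [CH3COO-] = 0.009608/0.09115 = 0.1054 M.
Kb = Kw/Ka = 1.0e-14 / 1.8 x 10^-5 = 5.56e-10.
[OH^-] = sqrt(Kb x [CH3COO-]) = sqrt(5.56e-10 x 0.1054) = 7.65e-6 M.
pOH = 5.12, so pH = 14.00 - 5.12 = 8.88.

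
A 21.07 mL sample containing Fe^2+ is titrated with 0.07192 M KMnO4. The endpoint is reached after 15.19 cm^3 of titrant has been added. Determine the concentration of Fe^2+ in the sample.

n(KMnO4) = 0.07192 x 0.01519 = 0.001092 mol.
From the balanced equation, 1 mol KMnO4 reacts with 5 mol Fe^2+, so n(Fe^2+) = 0.001092 x 5/1 = 0.005462 mol.
[Fe^2+] = 0.005462 / 0.02107 L = 0.259 M.

0.259 M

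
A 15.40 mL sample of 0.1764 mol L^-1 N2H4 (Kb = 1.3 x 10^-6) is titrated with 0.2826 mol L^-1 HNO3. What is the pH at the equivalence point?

4.54

n(N2H4) = 0.1764 x 0.01540 = 0.002717 mol; V(HNO3) at equivalence = 0.002717/0.2826 = 0.009613 L.
At equivalence the base is fully converted to N2H5+; total volume = 0.02501 L, so [N2H5+] = 0.002717/0.02501 = 0.1086 M.
Ka(N2H5+) = Kw/Kb = 1.0e-14 / 1.3 x 10^-6 = 7.69e-9.
[H^+] = sqrt(Ka x [N2H5+]) = sqrt(7.69e-9 x 0.1086) = 2.89e-5 M.
pH = -log(2.89e-5) = 4.54.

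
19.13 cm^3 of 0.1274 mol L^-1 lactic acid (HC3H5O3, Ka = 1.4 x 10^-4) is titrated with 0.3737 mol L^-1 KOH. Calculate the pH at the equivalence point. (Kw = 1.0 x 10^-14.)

8.42

n(HC3H5O3) = 0.1274 x 0.01913 = 0.002437 mol; V(KOH) at equivalence = 0.002437/0.3737 = 0.006522 L.
At equivalence all the acid is converted to C3H5O3-; total volume = 0.01913 + 0.006522 = 0.02565 L, so [C3H5O3-] = 0.002437/0.02565 = 0.09501 M.
Kb = Kw/Ka = 1.0e-14 / 1.4 x 10^-4 = 7.14e-11.
[OH^-] = sqrt(Kb x [C3H5O3-]) = sqrt(7.14e-11 x 0.09501) = 2.61e-6 M.
pOH = 5.58, so pH = 14.00 - 5.58 = 8.42.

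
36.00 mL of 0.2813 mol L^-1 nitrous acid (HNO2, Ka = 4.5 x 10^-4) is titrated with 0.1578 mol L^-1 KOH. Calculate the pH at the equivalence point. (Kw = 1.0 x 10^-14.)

n(HNO2) = 0.2813 x 0.03600 = 0.01013 mol; V(KOH) at equivalence = 0.01013/0.1578 = 0.06417 L.
At equivalence all the acid is converted to NO2-; total volume = 0.03600 + 0.06417 = 0.1002 L, so [NO2-] = 0.01013/0.1002 = 0.1011 M.
Kb = Kw/Ka = 1.0e-14 / 4.5 x 10^-4 = 2.22e-11.
[OH^-] = sqrt(Kb x [NO2-]) = sqrt(2.22e-11 x 0.1011) = 1.50e-6 M.
pOH = 5.82, so pH = 14.00 - 5.82 = 8.18.

8.18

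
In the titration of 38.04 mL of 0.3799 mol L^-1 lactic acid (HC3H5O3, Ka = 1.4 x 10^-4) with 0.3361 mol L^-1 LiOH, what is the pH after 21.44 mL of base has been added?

3.85

Initial n(HC3H5O3) = 0.3799 x 0.03804 = 0.01445 mol.
n(LiOH) added = 0.3361 x 0.02144 = 0.007206 mol, converting that many moles of HC3H5O3 to C3H5O3-.
Remaining n(HC3H5O3) = 0.007245 mol; n(C3H5O3-) = 0.007206 mol.
By Henderson-Hasselbalch, pH = pKa + log([A^-]/[HA]) = 3.85 + log(0.007206/0.007245) = 3.85 + (-0.00) = 3.85.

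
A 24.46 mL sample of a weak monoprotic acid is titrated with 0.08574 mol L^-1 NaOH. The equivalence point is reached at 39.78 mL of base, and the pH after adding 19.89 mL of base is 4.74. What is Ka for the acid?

1.8 x 10^-5

19.89 mL is half of the equivalence volume, so this is the half-equivalence point where [HA] = [A^-].
At half-equivalence pH = pKa, so pKa = 4.74.
Ka = 10^(-4.74) = 1.8 x 10^-5.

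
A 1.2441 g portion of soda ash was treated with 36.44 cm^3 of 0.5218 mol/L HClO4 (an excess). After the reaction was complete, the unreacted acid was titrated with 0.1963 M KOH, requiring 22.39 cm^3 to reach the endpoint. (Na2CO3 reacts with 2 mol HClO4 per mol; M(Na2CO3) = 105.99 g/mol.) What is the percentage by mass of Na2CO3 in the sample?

62.3%

Total n(HClO4) added = 0.5218 x 0.03644 = 0.01901 mol.
n(KOH) used = 0.1963 x 0.02239 = 0.004395 mol, which equals the excess n(HClO4).
So n(HClO4) consumed by the sample = 0.01901 - 0.004395 = 0.01462 mol.
n(Na2CO3) = 0.01462 / 2 = 0.007310 mol.
mass Na2CO3 = 0.007310 x 105.99 = 0.7747 g, so %Na2CO3 = 0.7747/1.2441 x 100 = 62.3%.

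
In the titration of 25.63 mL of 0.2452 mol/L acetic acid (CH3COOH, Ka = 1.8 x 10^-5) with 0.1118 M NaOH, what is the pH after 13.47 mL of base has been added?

Initial n(CH3COOH) = 0.2452 x 0.02563 = 0.006284 mol.
n(NaOH) added = 0.1118 x 0.01347 = 0.001506 mol, converting that many moles of CH3COOH to CH3COO-.
Remaining n(CH3COOH) = 0.004779 mol; n(CH3COO-) = 0.001506 mol.
By Henderson-Hasselbalch, pH = pKa + log([A^-]/[HA]) = 4.74 + log(0.001506/0.004779) = 4.74 + (-0.50) = 4.24.

4.24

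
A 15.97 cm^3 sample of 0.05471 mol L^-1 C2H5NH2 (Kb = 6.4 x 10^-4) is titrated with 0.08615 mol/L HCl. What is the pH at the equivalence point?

n(C2H5NH2) = 0.05471 x 0.01597 = 0.0008737 mol; V(HCl) at equivalence = 0.0008737/0.08615 = 0.01014 L.
At equivalence the base is fully converted to C2H5NH3+; total volume = 0.02611 L, so [C2H5NH3+] = 0.0008737/0.02611 = 0.03346 M.
Ka(C2H5NH3+) = Kw/Kb = 1.0e-14 / 6.4 x 10^-4 = 1.56e-11.
[H^+] = sqrt(Ka x [C2H5NH3+]) = sqrt(1.56e-11 x 0.03346) = 7.23e-7 M.
pH = -log(7.23e-7) = 6.14.

6.14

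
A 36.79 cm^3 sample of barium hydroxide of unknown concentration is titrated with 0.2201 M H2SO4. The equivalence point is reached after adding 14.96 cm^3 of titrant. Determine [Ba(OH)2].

n(H2SO4) delivered = 0.2201 x 0.01496 = 0.003293 mol.
For a 1:1 reaction, n(Ba(OH)2) = 0.003293 mol.
[Ba(OH)2] = 0.003293 mol / 0.03679 L = 0.0895 M.

0.0895 M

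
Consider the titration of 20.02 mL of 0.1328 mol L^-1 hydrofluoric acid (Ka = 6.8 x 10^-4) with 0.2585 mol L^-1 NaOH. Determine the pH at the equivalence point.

8.06

n(HF) = 0.1328 x 0.02002 = 0.002659 mol; V(NaOH) at equivalence = 0.002659/0.2585 = 0.01028 L.
At equivalence all the acid is converted to F-; total volume = 0.02002 + 0.01028 = 0.03030 L, so [F-] = 0.002659/0.03030 = 0.08773 M.
Kb = Kw/Ka = 1.0e-14 / 6.8 x 10^-4 = 1.47e-11.
[OH^-] = sqrt(Kb x [F-]) = sqrt(1.47e-11 x 0.08773) = 1.14e-6 M.
pOH = 5.94, so pH = 14.00 - 5.94 = 8.06.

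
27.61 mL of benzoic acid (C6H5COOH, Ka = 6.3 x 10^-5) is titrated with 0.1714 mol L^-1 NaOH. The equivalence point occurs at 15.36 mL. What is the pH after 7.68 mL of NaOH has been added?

7.68 mL is exactly half the equivalence volume (15.36/2), i.e. the half-equivalence point.
There, n(HA) = n(A^-), so pH = pKa = -log(6.3 x 10^-5) = 4.20.

4.20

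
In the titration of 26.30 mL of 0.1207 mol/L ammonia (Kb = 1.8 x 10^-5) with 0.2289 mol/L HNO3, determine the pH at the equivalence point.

5.18

n(NH3) = 0.1207 x 0.02630 = 0.003174 mol; V(HNO3) at equivalence = 0.003174/0.2289 = 0.01387 L.
At equivalence the base is fully converted to NH4+; total volume = 0.04017 L, so [NH4+] = 0.003174/0.04017 = 0.07903 M.
Ka(NH4+) = Kw/Kb = 1.0e-14 / 1.8 x 10^-5 = 5.56e-10.
[H^+] = sqrt(Ka x [NH4+]) = sqrt(5.56e-10 x 0.07903) = 6.63e-6 M.
pH = -log(6.63e-6) = 5.18.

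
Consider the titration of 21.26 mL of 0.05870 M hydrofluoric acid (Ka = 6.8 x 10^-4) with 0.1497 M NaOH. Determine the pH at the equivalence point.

n(HF) = 0.05870 x 0.02126 = 0.001248 mol; V(NaOH) at equivalence = 0.001248/0.1497 = 0.008336 L.
At equivalence all the acid is converted to F-; total volume = 0.02126 + 0.008336 = 0.02960 L, so [F-] = 0.001248/0.02960 = 0.04217 M.
Kb = Kw/Ka = 1.0e-14 / 6.8 x 10^-4 = 1.47e-11.
[OH^-] = sqrt(Kb x [F-]) = sqrt(1.47e-11 x 0.04217) = 7.87e-7 M.
pOH = 6.10, so pH = 14.00 - 6.10 = 7.90.

7.90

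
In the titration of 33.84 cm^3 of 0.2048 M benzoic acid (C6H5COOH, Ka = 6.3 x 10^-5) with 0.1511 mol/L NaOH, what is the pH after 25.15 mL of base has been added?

Initial n(C6H5COOH) = 0.2048 x 0.03384 = 0.006930 mol.
n(NaOH) added = 0.1511 x 0.02515 = 0.003800 mol, converting that many moles of C6H5COOH to C6H5COO-.
Remaining n(C6H5COOH) = 0.003130 mol; n(C6H5COO-) = 0.003800 mol.
By Henderson-Hasselbalch, pH = pKa + log([A^-]/[HA]) = 4.20 + log(0.003800/0.003130) = 4.20 + (+0.08) = 4.28.

4.28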